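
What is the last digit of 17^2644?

1

The units digit of 17^n cycles with period 4: 7, 9, 3, 1, …
2644 mod 4 = 0, so the last digit matches 7^4 = 1.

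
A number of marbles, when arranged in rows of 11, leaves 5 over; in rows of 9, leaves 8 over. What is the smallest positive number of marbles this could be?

71

x ≡ 8 (mod 9) gives x ∈ {8, 17, 26, 35, 44, 53, 62, 71}.
The first of these with x mod 11 = 5 is 71.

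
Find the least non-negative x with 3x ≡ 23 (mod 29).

The inverse of 3 mod 29 is 10 (since 3·10 = 30 ≡ 1).
So x ≡ 10·23 = 230 ≡ 27 (mod 29).

27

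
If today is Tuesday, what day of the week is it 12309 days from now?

Friday

12309 = 1758·7 + 3, so 12309 mod 7 = 3.
Tuesday + 3 days → Friday.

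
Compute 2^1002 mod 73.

8

Square-and-reduce mod 73: 2^1≡2, 2^2≡4, 2^4≡16, 2^8≡37, 2^16≡55, 2^32≡32, 2^64≡2, 2^128≡4, 2^256≡16, 2^512≡37.
1002 = 2 + 8 + 32 + 64 + 128 + 256 + 512, so 2^1002 ≡ 4·37·32·2·4·16·37 ≡ 8 (mod 73).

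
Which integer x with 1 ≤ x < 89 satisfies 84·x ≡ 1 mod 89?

71

89 = 1·84 + 5
84 = 16·5 + 4
5 = 1·4 + 1
4 = 4·1 + 0
Back-substituting gives 84·71 ≡ 1 (mod 89).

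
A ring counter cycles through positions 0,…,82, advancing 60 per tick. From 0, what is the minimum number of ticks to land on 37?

60⁻¹ ≡ 18 (mod 83) because 60·18 = 1080 = 13·83 + 1.
So x ≡ 18·37 = 666 ≡ 2 (mod 83).

2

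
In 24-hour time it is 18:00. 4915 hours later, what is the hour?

4915 = 204·24 + 19, so 4915 mod 24 = 19.
(18 + 19) mod 24 = 13.

13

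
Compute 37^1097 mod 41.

By repeated squaring mod 41: 37^1≡37, 37^2≡16, 37^4≡10, 37^8≡18, 37^16≡37, 37^32≡16, 37^64≡10, 37^128≡18, 37^256≡37, 37^512≡16, 37^1024≡10.
Since 1097 = 1 + 8 + 64 + 1024 in binary, 37^1097 ≡ 37·18·10·10 ≡ 16 (mod 41).

16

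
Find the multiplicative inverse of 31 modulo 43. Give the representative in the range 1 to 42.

25

31·25 = 775 = 18·43 + 1, so 31⁻¹ ≡ 25 (mod 43).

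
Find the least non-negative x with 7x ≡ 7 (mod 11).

1

The inverse of 7 mod 11 is 8 (since 7·8 = 56 ≡ 1).
So x ≡ 8·7 = 56 ≡ 1 (mod 11).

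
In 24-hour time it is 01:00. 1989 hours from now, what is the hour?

Dividing 1989 by 24 gives quotient 82 and remainder 21.
(1 + 21) mod 24 = 22.

22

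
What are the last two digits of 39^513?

Successive squares of 39 mod 100: 39^1≡39, 39^2≡21, 39^4≡41, 39^8≡81, 39^16≡61, 39^32≡21, 39^64≡41, 39^128≡81, 39^256≡61, 39^512≡21.
513 = 1 + 512, so 39^513 ≡ 39·21 ≡ 19 (mod 100).

19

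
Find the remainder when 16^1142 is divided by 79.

32

Successive squares of 16 mod 79: 16^1≡16, 16^2≡19, 16^4≡45, 16^8≡50, 16^16≡51, 16^32≡73, 16^64≡36, 16^128≡32, 16^256≡76, 16^512≡9, 16^1024≡2.
1142 = 2 + 4 + 16 + 32 + 64 + 1024, so 16^1142 ≡ 19·45·51·73·36·2 ≡ 32 (mod 79).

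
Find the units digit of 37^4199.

Last digits of 7^n: 7, 9, 3, 1 (period 4).
4199 mod 4 = 3, so the last digit matches 7^3 = 3.

3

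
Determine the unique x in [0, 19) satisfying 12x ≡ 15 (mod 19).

6

The inverse of 12 mod 19 is 8 (since 12·8 = 96 ≡ 1).
Multiplying both sides by 8: x ≡ 8·15 = 120 ≡ 6 (mod 19).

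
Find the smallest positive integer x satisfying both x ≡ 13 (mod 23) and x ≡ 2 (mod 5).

82

Since 5·14 ≡ 1 (mod 23), take x = 2 + 5·((13−2)·14 mod 23) = 2 + 5·16 = 82.
Check: 82 mod 23 = 13, 82 mod 5 = 2.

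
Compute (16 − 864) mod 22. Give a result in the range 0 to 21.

10

Dividing 864 by 22 gives quotient 39 and remainder 6.
(16 − 6) mod 22 = 10.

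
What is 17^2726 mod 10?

9

The units digit of 17^n cycles with period 4: 7, 9, 3, 1, …
2726 leaves remainder 2 on division by 4, so 17^2726 ends in 9.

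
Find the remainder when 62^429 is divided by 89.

37

Square-and-reduce mod 89: 62^1≡62, 62^2≡17, 62^4≡22, 62^8≡39, 62^16≡8, 62^32≡64, 62^64≡2, 62^128≡4, 62^256≡16.
429 = 1 + 4 + 8 + 32 + 128 + 256, so 62^429 ≡ 62·22·39·64·4·16 ≡ 37 (mod 89).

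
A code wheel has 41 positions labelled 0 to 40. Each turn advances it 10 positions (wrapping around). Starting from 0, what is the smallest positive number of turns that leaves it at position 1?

10·37 = 370 = 9·41 + 1, so 10⁻¹ ≡ 37 (mod 41).

37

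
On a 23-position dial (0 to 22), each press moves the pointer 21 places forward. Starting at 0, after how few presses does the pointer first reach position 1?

The inverse of 21 mod 23 is 11 (since 21·11 = 231 ≡ 1).
So x ≡ 11·1 = 11 ≡ 11 (mod 23).

11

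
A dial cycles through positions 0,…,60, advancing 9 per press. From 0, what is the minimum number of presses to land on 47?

12

9⁻¹ ≡ 34 (mod 61) because 9·34 = 306 = 5·61 + 1.
Multiplying both sides by 34: x ≡ 34·47 = 1598 ≡ 12 (mod 61).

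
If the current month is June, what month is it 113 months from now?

November

113 = 9·12 + 5, so 113 mod 12 = 5.
June + 5 months → November.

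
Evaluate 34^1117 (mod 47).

24

By repeated squaring mod 47: 34^1≡34, 34^2≡28, 34^4≡32, 34^8≡37, 34^16≡6, 34^32≡36, 34^64≡27, 34^128≡24, 34^256≡12, 34^512≡3, 34^1024≡9.
Since 1117 = 1 + 4 + 8 + 16 + 64 + 1024 in binary, 34^1117 ≡ 34·32·37·6·27·9 ≡ 24 (mod 47).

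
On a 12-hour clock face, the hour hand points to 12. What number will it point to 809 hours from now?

809 = 67·12 + 5, so 809 mod 12 = 5.
12 + 5 → 5 on a 12-hour dial.

5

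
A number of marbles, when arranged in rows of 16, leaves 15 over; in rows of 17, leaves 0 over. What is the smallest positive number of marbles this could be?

x ≡ 15 (mod 16) gives x ∈ {15, 31, 47, 63, 79, 95, 111, 127, …}.
The first of these with x mod 17 = 0 is 255.

255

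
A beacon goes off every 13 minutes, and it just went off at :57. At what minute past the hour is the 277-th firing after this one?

58

277·13 = 3601.
3601 − 60·60 = 1, so 3601 ≡ 1 (mod 60).
(57 + 1) mod 60 = 58.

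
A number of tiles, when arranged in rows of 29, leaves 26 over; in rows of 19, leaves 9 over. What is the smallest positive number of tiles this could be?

Since 19·26 ≡ 1 (mod 29), take x = 9 + 19·((26−9)·26 mod 29) = 9 + 19·7 = 142.
Check: 142 mod 29 = 26, 142 mod 19 = 9.

142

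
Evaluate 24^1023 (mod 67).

Successive squares of 24 mod 67: 24^1≡24, 24^2≡40, 24^4≡59, 24^8≡64, 24^16≡9, 24^32≡14, 24^64≡62, 24^128≡25, 24^256≡22, 24^512≡15.
Since 1023 = 1 + 2 + 4 + 8 + 16 + 32 + 64 + 128 + 256 + 512 in binary, 24^1023 ≡ 24·40·59·64·9·14·62·25·22·15 ≡ 1 (mod 67).

1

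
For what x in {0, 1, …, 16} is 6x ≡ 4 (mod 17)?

12

6⁻¹ ≡ 3 (mod 17) because 6·3 = 18 = 1·17 + 1.
Multiplying both sides by 3: x ≡ 3·4 = 12 ≡ 12 (mod 17).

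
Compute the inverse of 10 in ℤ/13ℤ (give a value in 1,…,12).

13 = 1·10 + 3
10 = 3·3 + 1
3 = 3·1 + 0
Back-substituting gives 10·4 ≡ 1 (mod 13).

4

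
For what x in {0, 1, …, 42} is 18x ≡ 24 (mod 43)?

30

18⁻¹ ≡ 12 (mod 43) because 18·12 = 216 = 5·43 + 1.
Multiplying both sides by 12: x ≡ 12·24 = 288 ≡ 30 (mod 43).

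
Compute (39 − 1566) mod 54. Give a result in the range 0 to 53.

39

1566 − 29·54 = 0, so 1566 ≡ 0 (mod 54).
(39 − 0) mod 54 = 39.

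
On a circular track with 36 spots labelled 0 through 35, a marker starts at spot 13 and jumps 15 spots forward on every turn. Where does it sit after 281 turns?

16

281·15 = 4215.
4215 − 117·36 = 3, so 4215 ≡ 3 (mod 36).
(13 + 3) mod 36 = 16.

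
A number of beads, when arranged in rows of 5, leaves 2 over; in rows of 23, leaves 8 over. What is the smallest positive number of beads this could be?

77

x ≡ 2 (mod 5) gives x ∈ {2, 7, 12, 17, 22, 27, 32, 37, …}.
The first of these with x mod 23 = 8 is 77.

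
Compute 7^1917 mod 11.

By repeated squaring mod 11: 7^1≡7, 7^2≡5, 7^4≡3, 7^8≡9, 7^16≡4, 7^32≡5, 7^64≡3, 7^128≡9, 7^256≡4, 7^512≡5, 7^1024≡3.
Since 1917 = 1 + 4 + 8 + 16 + 32 + 64 + 256 + 512 + 1024 in binary, 7^1917 ≡ 7·3·9·4·5·3·4·5·3 ≡ 6 (mod 11).

6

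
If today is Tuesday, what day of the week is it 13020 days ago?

Tuesday

Dividing 13020 by 7 gives quotient 1860 and remainder 0.
Tuesday − 0 days → Tuesday.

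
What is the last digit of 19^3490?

1

Powers of 9 mod 10 repeat with period 2: 9, 1.
3490 mod 2 = 0, so the last digit matches 9^2 = 1.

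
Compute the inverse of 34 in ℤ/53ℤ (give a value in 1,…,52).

34·39 = 1326 = 25·53 + 1, so 34⁻¹ ≡ 39 (mod 53).

39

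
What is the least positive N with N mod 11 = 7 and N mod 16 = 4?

84

x ≡ 7 (mod 11) gives x ∈ {7, 18, 29, 40, 51, 62, 73, 84}.
The first of these with x mod 16 = 4 is 84.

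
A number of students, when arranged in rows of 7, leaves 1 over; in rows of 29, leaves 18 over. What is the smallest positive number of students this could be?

134

x ≡ 1 (mod 7) gives x ∈ {1, 8, 15, 22, 29, 36, 43, 50, …}.
The first of these with x mod 29 = 18 is 134.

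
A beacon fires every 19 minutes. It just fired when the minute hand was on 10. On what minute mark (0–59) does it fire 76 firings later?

76·19 = 1444.
Dividing 1444 by 60 gives quotient 24 and remainder 4.
(10 + 4) mod 60 = 14.

14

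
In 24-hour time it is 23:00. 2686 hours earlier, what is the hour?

Dividing 2686 by 24 gives quotient 111 and remainder 22.
(23 − 22) mod 24 = 1.

1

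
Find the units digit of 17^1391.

Powers of 7 mod 10 repeat with period 4: 7, 9, 3, 1.
1391 leaves remainder 3 on division by 4, so 17^1391 ends in 3.

3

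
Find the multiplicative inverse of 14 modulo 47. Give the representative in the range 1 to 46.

37

14·37 = 518 = 11·47 + 1, so 14⁻¹ ≡ 37 (mod 47).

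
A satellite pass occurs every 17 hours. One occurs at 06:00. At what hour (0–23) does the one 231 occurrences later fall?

21

231·17 = 3927.
3927 = 163·24 + 15, so 3927 mod 24 = 15.
(6 + 15) mod 24 = 21.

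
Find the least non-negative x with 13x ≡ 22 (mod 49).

The inverse of 13 mod 49 is 34 (since 13·34 = 442 ≡ 1).
So x ≡ 34·22 = 748 ≡ 13 (mod 49).

13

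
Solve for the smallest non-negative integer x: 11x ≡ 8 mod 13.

11⁻¹ ≡ 6 (mod 13) because 11·6 = 66 = 5·13 + 1.
So x ≡ 6·8 = 48 ≡ 9 (mod 13).

9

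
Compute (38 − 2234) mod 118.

Dividing 2234 by 118 gives quotient 18 and remainder 110.
(38 − 110) mod 118 = 46.

46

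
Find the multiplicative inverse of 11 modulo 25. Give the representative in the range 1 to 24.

16

25 = 2·11 + 3
11 = 3·3 + 2
3 = 1·2 + 1
2 = 2·1 + 0
Back-substituting gives 11·16 ≡ 1 (mod 25).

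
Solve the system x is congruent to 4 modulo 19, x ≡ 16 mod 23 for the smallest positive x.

Since 23·5 ≡ 1 (mod 19), take x = 16 + 23·((4−16)·5 mod 19) = 16 + 23·16 = 384.
Check: 384 mod 19 = 4, 384 mod 23 = 16.

384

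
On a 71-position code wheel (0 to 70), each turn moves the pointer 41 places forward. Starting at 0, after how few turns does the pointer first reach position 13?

The inverse of 41 mod 71 is 26 (since 41·26 = 1066 ≡ 1).
Multiplying both sides by 26: x ≡ 26·13 = 338 ≡ 54 (mod 71).

54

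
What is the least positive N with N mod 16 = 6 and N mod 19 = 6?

x ≡ 6 (mod 16) gives x ∈ {6}.
The first of these with x mod 19 = 6 is 6.

6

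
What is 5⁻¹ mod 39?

8

39 = 7·5 + 4
5 = 1·4 + 1
4 = 4·1 + 0
Back-substituting gives 5·8 ≡ 1 (mod 39).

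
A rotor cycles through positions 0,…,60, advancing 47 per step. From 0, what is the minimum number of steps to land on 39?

19

47⁻¹ ≡ 13 (mod 61) because 47·13 = 611 = 10·61 + 1.
Multiplying both sides by 13: x ≡ 13·39 = 507 ≡ 19 (mod 61).
Check: 47·19 = 893 = 14·61 + 39.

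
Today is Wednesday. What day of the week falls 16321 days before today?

Saturday

16321 mod 7 = 4 (since 2331·7 = 16317).
Wednesday − 4 days → Saturday.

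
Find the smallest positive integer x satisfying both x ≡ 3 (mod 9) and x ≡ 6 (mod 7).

x ≡ 6 (mod 7) gives x ∈ {6, 13, 20, 27, 34, 41, 48}.
The first of these with x mod 9 = 3 is 48.

48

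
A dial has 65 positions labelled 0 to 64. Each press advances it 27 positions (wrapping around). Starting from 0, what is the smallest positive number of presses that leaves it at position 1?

27·53 = 1431 = 22·65 + 1, so 27⁻¹ ≡ 53 (mod 65).

53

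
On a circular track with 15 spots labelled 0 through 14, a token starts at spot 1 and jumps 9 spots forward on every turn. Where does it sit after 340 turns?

340·9 = 3060.
Dividing 3060 by 15 gives quotient 204 and remainder 0.
(1 + 0) mod 15 = 1.

1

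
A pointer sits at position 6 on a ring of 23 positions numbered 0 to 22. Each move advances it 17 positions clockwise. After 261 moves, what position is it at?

261·17 = 4437.
4437 = 192·23 + 21, so 4437 mod 23 = 21.
(6 + 21) mod 23 = 4.

4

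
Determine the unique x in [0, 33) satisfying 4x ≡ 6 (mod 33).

4⁻¹ ≡ 25 (mod 33) because 4·25 = 100 = 3·33 + 1.
So x ≡ 25·6 = 150 ≡ 18 (mod 33).

18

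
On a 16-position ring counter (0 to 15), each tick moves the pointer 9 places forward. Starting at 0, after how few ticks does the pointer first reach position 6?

9⁻¹ ≡ 9 (mod 16) because 9·9 = 81 = 5·16 + 1.
Multiplying both sides by 9: x ≡ 9·6 = 54 ≡ 6 (mod 16).
Check: 9·6 = 54 = 3·16 + 6.

6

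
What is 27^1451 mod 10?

3

Last digits of 7^n: 7, 9, 3, 1 (period 4).
1451 mod 4 = 3, so the last digit matches 7^3 = 3.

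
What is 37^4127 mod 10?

3

The units digit of 37^n cycles with period 4: 7, 9, 3, 1, …
4127 leaves remainder 3 on division by 4, so 37^4127 ends in 3.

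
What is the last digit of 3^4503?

7

Last digits of 3^n: 3, 9, 7, 1 (period 4).
4503 leaves remainder 3 on division by 4, so 3^4503 ends in 7.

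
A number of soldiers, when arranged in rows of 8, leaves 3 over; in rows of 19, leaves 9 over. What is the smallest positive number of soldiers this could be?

x ≡ 3 (mod 8) gives x ∈ {3, 11, 19, 27, 35, 43, 51, 59, …}.
The first of these with x mod 19 = 9 is 123.

123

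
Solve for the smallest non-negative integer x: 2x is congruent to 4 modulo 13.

2

2⁻¹ ≡ 7 (mod 13) because 2·7 = 14 = 1·13 + 1.
So x ≡ 7·4 = 28 ≡ 2 (mod 13).
Check: 2·2 = 4 = 0·13 + 4.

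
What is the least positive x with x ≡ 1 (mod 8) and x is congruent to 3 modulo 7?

x ≡ 3 (mod 7) gives x ∈ {3, 10, 17}.
The first of these with x mod 8 = 1 is 17.

17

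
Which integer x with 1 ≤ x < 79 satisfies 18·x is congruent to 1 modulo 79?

79 = 4·18 + 7
18 = 2·7 + 4
7 = 1·4 + 3
4 = 1·3 + 1
3 = 3·1 + 0
Back-substituting gives 18·22 ≡ 1 (mod 79).

22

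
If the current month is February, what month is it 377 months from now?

July

377 mod 12 = 5 (since 31·12 = 372).
February + 5 months → July.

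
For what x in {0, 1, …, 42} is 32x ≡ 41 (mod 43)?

The inverse of 32 mod 43 is 39 (since 32·39 = 1248 ≡ 1).
Multiplying both sides by 39: x ≡ 39·41 = 1599 ≡ 8 (mod 43).
Check: 32·8 = 256 = 5·43 + 41.

8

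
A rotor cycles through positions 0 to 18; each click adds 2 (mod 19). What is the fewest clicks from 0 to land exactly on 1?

10

19 = 9·2 + 1
2 = 2·1 + 0
Back-substituting gives 2·10 ≡ 1 (mod 19).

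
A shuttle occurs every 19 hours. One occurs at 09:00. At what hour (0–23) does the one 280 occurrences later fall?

1

280·19 = 5320.
5320 = 221·24 + 16, so 5320 mod 24 = 16.
(9 + 16) mod 24 = 1.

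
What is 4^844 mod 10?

Powers of 4 mod 10 repeat with period 2: 4, 6.
844 mod 2 = 0, so the last digit matches 4^2 = 6.

6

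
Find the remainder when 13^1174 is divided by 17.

By repeated squaring mod 17: 13^1≡13, 13^2≡16, 13^4≡1, 13^8≡1, 13^16≡1, 13^32≡1, 13^64≡1, 13^128≡1, 13^256≡1, 13^512≡1, 13^1024≡1.
1174 = 2 + 4 + 16 + 128 + 1024, so 13^1174 ≡ 16·1·1·1·1 ≡ 16 (mod 17).

16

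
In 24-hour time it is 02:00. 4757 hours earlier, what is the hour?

Dividing 4757 by 24 gives quotient 198 and remainder 5.
(2 − 5) mod 24 = 21.

21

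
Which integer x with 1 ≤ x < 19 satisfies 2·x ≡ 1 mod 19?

2·10 = 20 = 1·19 + 1, so 2⁻¹ ≡ 10 (mod 19).

10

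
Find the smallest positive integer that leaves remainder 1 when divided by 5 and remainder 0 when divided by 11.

Since 11·1 ≡ 1 (mod 5), take x = 0 + 11·((1−0)·1 mod 5) = 0 + 11·1 = 11.
Check: 11 mod 5 = 1, 11 mod 11 = 0.

11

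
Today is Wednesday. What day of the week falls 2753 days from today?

Friday

2753 mod 7 = 2 (since 393·7 = 2751).
Wednesday + 2 days → Friday.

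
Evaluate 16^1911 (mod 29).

Successive squares of 16 mod 29: 16^1≡16, 16^2≡24, 16^4≡25, 16^8≡16, 16^16≡24, 16^32≡25, 16^64≡16, 16^128≡24, 16^256≡25, 16^512≡16, 16^1024≡24.
1911 = 1 + 2 + 4 + 16 + 32 + 64 + 256 + 512 + 1024, so 16^1911 ≡ 16·24·25·24·25·16·25·16·24 ≡ 1 (mod 29).

1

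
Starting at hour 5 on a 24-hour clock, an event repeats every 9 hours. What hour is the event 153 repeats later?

14

153·9 = 1377.
1377 mod 24 = 9 (since 57·24 = 1368).
(5 + 9) mod 24 = 14.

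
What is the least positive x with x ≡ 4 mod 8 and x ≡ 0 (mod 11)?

x ≡ 4 (mod 8) gives x ∈ {4, 12, 20, 28, 36, 44}.
The first of these with x mod 11 = 0 is 44.

44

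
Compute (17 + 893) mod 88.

30

893 = 10·88 + 13, so 893 mod 88 = 13.
(17 + 13) mod 88 = 30.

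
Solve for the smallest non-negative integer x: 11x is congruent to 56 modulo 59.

The inverse of 11 mod 59 is 43 (since 11·43 = 473 ≡ 1).
Multiplying both sides by 43: x ≡ 43·56 = 2408 ≡ 48 (mod 59).

48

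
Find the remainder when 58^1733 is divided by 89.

Successive squares of 58 mod 89: 58^1≡58, 58^2≡71, 58^4≡57, 58^8≡45, 58^16≡67, 58^32≡39, 58^64≡8, 58^128≡64, 58^256≡2, 58^512≡4, 58^1024≡16.
1733 = 1 + 4 + 64 + 128 + 512 + 1024, so 58^1733 ≡ 58·57·8·64·4·16 ≡ 30 (mod 89).

30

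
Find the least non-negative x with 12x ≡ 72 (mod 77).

The inverse of 12 mod 77 is 45 (since 12·45 = 540 ≡ 1).
Multiplying both sides by 45: x ≡ 45·72 = 3240 ≡ 6 (mod 77).
Check: 12·6 = 72 = 0·77 + 72.

6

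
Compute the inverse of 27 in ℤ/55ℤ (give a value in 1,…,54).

55 = 2·27 + 1
27 = 27·1 + 0
Back-substituting gives 27·53 ≡ 1 (mod 55).

53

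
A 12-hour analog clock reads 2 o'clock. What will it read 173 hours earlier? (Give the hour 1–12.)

173 − 14·12 = 5, so 173 ≡ 5 (mod 12).
2 − 5 → 9 on a 12-hour dial.

9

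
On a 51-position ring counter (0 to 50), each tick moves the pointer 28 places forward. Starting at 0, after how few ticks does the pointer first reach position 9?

The inverse of 28 mod 51 is 31 (since 28·31 = 868 ≡ 1).
Multiplying both sides by 31: x ≡ 31·9 = 279 ≡ 24 (mod 51).

24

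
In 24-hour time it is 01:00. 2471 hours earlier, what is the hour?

2471 = 102·24 + 23, so 2471 mod 24 = 23.
(1 − 23) mod 24 = 2.

2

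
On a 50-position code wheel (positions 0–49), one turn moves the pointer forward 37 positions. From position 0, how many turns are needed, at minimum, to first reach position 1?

50 = 1·37 + 13
37 = 2·13 + 11
13 = 1·11 + 2
11 = 5·2 + 1
2 = 2·1 + 0
Back-substituting gives 37·23 ≡ 1 (mod 50).

23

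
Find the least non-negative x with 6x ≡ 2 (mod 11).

4

The inverse of 6 mod 11 is 2 (since 6·2 = 12 ≡ 1).
Multiplying both sides by 2: x ≡ 2·2 = 4 ≡ 4 (mod 11).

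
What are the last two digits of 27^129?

87

By repeated squaring mod 100: 27^1≡27, 27^2≡29, 27^4≡41, 27^8≡81, 27^16≡61, 27^32≡21, 27^64≡41, 27^128≡81.
129 = 1 + 128, so 27^129 ≡ 27·81 ≡ 87 (mod 100).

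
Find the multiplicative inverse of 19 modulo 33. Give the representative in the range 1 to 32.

7

19·7 = 133 = 4·33 + 1, so 19⁻¹ ≡ 7 (mod 33).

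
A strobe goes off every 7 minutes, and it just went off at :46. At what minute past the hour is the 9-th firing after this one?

9·7 = 63.
Dividing 63 by 60 gives quotient 1 and remainder 3.
(46 + 3) mod 60 = 49.

49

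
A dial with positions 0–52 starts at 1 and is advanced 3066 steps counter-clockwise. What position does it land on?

9

Dividing 3066 by 53 gives quotient 57 and remainder 45.
(1 − 45) mod 53 = 9.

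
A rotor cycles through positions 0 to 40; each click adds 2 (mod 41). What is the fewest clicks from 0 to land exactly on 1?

2·21 = 42 = 1·41 + 1, so 2⁻¹ ≡ 21 (mod 41).

21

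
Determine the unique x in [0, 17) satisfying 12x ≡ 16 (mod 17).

7

12⁻¹ ≡ 10 (mod 17) because 12·10 = 120 = 7·17 + 1.
Multiplying both sides by 10: x ≡ 10·16 = 160 ≡ 7 (mod 17).
Check: 12·7 = 84 = 4·17 + 16.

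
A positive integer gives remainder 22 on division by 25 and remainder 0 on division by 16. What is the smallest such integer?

x ≡ 0 (mod 16) gives x ∈ {0, 16, 32, 48, 64, 80, 96, 112, …}.
The first of these with x mod 25 = 22 is 272.

272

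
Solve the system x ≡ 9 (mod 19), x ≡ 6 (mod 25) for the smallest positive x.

256

Since 25·16 ≡ 1 (mod 19), take x = 6 + 25·((9−6)·16 mod 19) = 6 + 25·10 = 256.
Check: 256 mod 19 = 9, 256 mod 25 = 6.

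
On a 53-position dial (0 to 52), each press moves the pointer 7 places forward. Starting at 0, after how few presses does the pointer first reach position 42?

6

The inverse of 7 mod 53 is 38 (since 7·38 = 266 ≡ 1).
Multiplying both sides by 38: x ≡ 38·42 = 1596 ≡ 6 (mod 53).
Check: 7·6 = 42 = 0·53 + 42.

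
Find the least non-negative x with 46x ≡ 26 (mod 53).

46⁻¹ ≡ 15 (mod 53) because 46·15 = 690 = 13·53 + 1.
So x ≡ 15·26 = 390 ≡ 19 (mod 53).

19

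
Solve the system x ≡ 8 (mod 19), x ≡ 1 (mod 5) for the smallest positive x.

46

x ≡ 1 (mod 5) gives x ∈ {1, 6, 11, 16, 21, 26, 31, 36, …}.
The first of these with x mod 19 = 8 is 46.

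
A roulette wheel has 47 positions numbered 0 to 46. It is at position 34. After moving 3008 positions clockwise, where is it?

34

3008 − 64·47 = 0, so 3008 ≡ 0 (mod 47).
(34 + 0) mod 47 = 34.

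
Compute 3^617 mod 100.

63

Successive squares of 3 mod 100: 3^1≡3, 3^2≡9, 3^4≡81, 3^8≡61, 3^16≡21, 3^32≡41, 3^64≡81, 3^128≡61, 3^256≡21, 3^512≡41.
Since 617 = 1 + 8 + 32 + 64 + 512 in binary, 3^617 ≡ 3·61·41·81·41 ≡ 63 (mod 100).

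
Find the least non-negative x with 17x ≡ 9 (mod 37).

The inverse of 17 mod 37 is 24 (since 17·24 = 408 ≡ 1).
So x ≡ 24·9 = 216 ≡ 31 (mod 37).
Check: 17·31 = 527 = 14·37 + 9.

31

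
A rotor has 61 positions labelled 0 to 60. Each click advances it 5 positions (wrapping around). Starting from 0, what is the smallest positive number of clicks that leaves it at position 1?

49

61 = 12·5 + 1
5 = 5·1 + 0
Back-substituting gives 5·49 ≡ 1 (mod 61).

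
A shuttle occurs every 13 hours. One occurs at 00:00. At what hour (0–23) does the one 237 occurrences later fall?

9

237·13 = 3081.
3081 − 128·24 = 9, so 3081 ≡ 9 (mod 24).
(0 + 9) mod 24 = 9.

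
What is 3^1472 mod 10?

Powers of 3 mod 10 repeat with period 4: 3, 9, 7, 1.
1472 leaves remainder 0 on division by 4, so 3^1472 ends in 1.

1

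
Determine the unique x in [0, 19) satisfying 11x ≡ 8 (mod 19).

18

11⁻¹ ≡ 7 (mod 19) because 11·7 = 77 = 4·19 + 1.
So x ≡ 7·8 = 56 ≡ 18 (mod 19).
Check: 11·18 = 198 = 10·19 + 8.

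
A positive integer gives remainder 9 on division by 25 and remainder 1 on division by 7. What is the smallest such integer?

134

Since 7·18 ≡ 1 (mod 25), take x = 1 + 7·((9−1)·18 mod 25) = 1 + 7·19 = 134.
Check: 134 mod 25 = 9, 134 mod 7 = 1.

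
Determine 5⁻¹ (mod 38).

38 = 7·5 + 3
5 = 1·3 + 2
3 = 1·2 + 1
2 = 2·1 + 0
Back-substituting gives 5·23 ≡ 1 (mod 38).

23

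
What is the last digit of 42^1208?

6

The units digit of 42^n cycles with period 4: 2, 4, 8, 6, …
1208 leaves remainder 0 on division by 4, so 42^1208 ends in 6.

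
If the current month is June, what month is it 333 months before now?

September

Dividing 333 by 12 gives quotient 27 and remainder 9.
June − 9 months → September.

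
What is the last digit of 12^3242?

Last digits of 2^n: 2, 4, 8, 6 (period 4).
3242 mod 4 = 2, so the last digit matches 2^2 = 4.

4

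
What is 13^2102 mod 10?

9

The units digit of 13^n cycles with period 4: 3, 9, 7, 1, …
2102 leaves remainder 2 on division by 4, so 13^2102 ends in 9.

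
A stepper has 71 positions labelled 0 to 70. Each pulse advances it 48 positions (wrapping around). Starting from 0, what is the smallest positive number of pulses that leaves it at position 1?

48·37 = 1776 = 25·71 + 1, so 48⁻¹ ≡ 37 (mod 71).

37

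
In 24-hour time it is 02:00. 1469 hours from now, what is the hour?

Dividing 1469 by 24 gives quotient 61 and remainder 5.
(2 + 5) mod 24 = 7.

7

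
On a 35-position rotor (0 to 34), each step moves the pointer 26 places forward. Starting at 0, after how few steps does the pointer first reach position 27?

26⁻¹ ≡ 31 (mod 35) because 26·31 = 806 = 23·35 + 1.
So x ≡ 31·27 = 837 ≡ 32 (mod 35).

32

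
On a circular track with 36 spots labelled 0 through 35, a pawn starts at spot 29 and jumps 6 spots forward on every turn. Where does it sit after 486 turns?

29

486·6 = 2916.
Dividing 2916 by 36 gives quotient 81 and remainder 0.
(29 + 0) mod 36 = 29.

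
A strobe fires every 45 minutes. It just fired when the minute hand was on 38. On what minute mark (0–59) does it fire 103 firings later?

103·45 = 4635.
4635 mod 60 = 15 (since 77·60 = 4620).
(38 + 15) mod 60 = 53.

53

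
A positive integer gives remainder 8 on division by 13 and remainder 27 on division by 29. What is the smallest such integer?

346

x ≡ 8 (mod 13) gives x ∈ {8, 21, 34, 47, 60, 73, 86, 99, …}.
The first of these with x mod 29 = 27 is 346.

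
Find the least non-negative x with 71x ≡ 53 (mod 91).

11

71⁻¹ ≡ 50 (mod 91) because 71·50 = 3550 = 39·91 + 1.
Multiplying both sides by 50: x ≡ 50·53 = 2650 ≡ 11 (mod 91).
Check: 71·11 = 781 = 8·91 + 53.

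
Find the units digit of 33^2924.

1

The units digit of 33^n cycles with period 4: 3, 9, 7, 1, …
2924 mod 4 = 0, so the last digit matches 3^4 = 1.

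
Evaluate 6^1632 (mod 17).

Square-and-reduce mod 17: 6^1≡6, 6^2≡2, 6^4≡4, 6^8≡16, 6^16≡1, 6^32≡1, 6^64≡1, 6^128≡1, 6^256≡1, 6^512≡1, 6^1024≡1.
1632 = 32 + 64 + 512 + 1024, so 6^1632 ≡ 1·1·1·1 ≡ 1 (mod 17).

1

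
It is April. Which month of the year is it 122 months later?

June

122 − 10·12 = 2, so 122 ≡ 2 (mod 12).
April + 2 months → June.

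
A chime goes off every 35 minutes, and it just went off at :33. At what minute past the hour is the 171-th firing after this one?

171·35 = 5985.
5985 − 99·60 = 45, so 5985 ≡ 45 (mod 60).
(33 + 45) mod 60 = 18.

18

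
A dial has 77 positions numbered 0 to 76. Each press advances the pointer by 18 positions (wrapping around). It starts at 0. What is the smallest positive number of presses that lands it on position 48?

18⁻¹ ≡ 30 (mod 77) because 18·30 = 540 = 7·77 + 1.
So x ≡ 30·48 = 1440 ≡ 54 (mod 77).
Check: 18·54 = 972 = 12·77 + 48.

54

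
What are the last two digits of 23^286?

Successive squares of 23 mod 100: 23^1≡23, 23^2≡29, 23^4≡41, 23^8≡81, 23^16≡61, 23^32≡21, 23^64≡41, 23^128≡81, 23^256≡61.
286 = 2 + 4 + 8 + 16 + 256, so 23^286 ≡ 29·41·81·61·61 ≡ 89 (mod 100).

89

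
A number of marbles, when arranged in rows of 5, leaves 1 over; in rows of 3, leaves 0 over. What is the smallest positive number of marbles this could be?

x ≡ 0 (mod 3) gives x ∈ {0, 3, 6}.
The first of these with x mod 5 = 1 is 6.

6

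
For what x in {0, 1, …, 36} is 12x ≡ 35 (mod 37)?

6

12⁻¹ ≡ 34 (mod 37) because 12·34 = 408 = 11·37 + 1.
Multiplying both sides by 34: x ≡ 34·35 = 1190 ≡ 6 (mod 37).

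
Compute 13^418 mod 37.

By repeated squaring mod 37: 13^1≡13, 13^2≡21, 13^4≡34, 13^8≡9, 13^16≡7, 13^32≡12, 13^64≡33, 13^128≡16, 13^256≡34.
418 = 2 + 32 + 128 + 256, so 13^418 ≡ 21·12·16·34 ≡ 3 (mod 37).

3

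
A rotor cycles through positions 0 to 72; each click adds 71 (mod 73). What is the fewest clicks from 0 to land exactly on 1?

71·36 = 2556 = 35·73 + 1, so 71⁻¹ ≡ 36 (mod 73).

36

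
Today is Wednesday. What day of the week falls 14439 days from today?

14439 − 2062·7 = 5, so 14439 ≡ 5 (mod 7).
Wednesday + 5 days → Monday.

Monday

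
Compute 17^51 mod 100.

Successive squares of 17 mod 100: 17^1≡17, 17^2≡89, 17^4≡21, 17^8≡41, 17^16≡81, 17^32≡61.
Since 51 = 1 + 2 + 16 + 32 in binary, 17^51 ≡ 17·89·81·61 ≡ 33 (mod 100).

33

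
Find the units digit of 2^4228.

6

Powers of 2 mod 10 repeat with period 4: 2, 4, 8, 6.
4228 leaves remainder 0 on division by 4, so 2^4228 ends in 6.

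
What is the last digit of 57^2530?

The units digit of 57^n cycles with period 4: 7, 9, 3, 1, …
2530 mod 4 = 2, so the last digit matches 7^2 = 9.

9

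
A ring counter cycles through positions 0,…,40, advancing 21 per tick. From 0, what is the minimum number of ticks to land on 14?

21⁻¹ ≡ 2 (mod 41) because 21·2 = 42 = 1·41 + 1.
Multiplying both sides by 2: x ≡ 2·14 = 28 ≡ 28 (mod 41).
Check: 21·28 = 588 = 14·41 + 14.

28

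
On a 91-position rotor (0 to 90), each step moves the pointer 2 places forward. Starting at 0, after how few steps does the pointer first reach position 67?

The inverse of 2 mod 91 is 46 (since 2·46 = 92 ≡ 1).
Multiplying both sides by 46: x ≡ 46·67 = 3082 ≡ 79 (mod 91).

79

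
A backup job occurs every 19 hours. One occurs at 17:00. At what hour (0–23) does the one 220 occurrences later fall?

220·19 = 4180.
4180 − 174·24 = 4, so 4180 ≡ 4 (mod 24).
(17 + 4) mod 24 = 21.

21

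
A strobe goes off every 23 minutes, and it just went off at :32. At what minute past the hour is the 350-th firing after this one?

42

350·23 = 8050.
8050 − 134·60 = 10, so 8050 ≡ 10 (mod 60).
(32 + 10) mod 60 = 42.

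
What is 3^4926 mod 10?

Last digits of 3^n: 3, 9, 7, 1 (period 4).
4926 leaves remainder 2 on division by 4, so 3^4926 ends in 9.

9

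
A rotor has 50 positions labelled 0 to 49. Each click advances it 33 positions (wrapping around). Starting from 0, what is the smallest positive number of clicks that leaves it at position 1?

50 = 1·33 + 17
33 = 1·17 + 16
17 = 1·16 + 1
16 = 16·1 + 0
Back-substituting gives 33·47 ≡ 1 (mod 50).

47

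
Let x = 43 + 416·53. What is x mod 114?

416·53 = 22048.
22048 − 193·114 = 46, so 22048 ≡ 46 (mod 114).
(43 + 46) mod 114 = 89.

89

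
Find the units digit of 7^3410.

Powers of 7 mod 10 repeat with period 4: 7, 9, 3, 1.
3410 leaves remainder 2 on division by 4, so 7^3410 ends in 9.

9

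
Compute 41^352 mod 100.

81

By repeated squaring mod 100: 41^1≡41, 41^2≡81, 41^4≡61, 41^8≡21, 41^16≡41, 41^32≡81, 41^64≡61, 41^128≡21, 41^256≡41.
Since 352 = 32 + 64 + 256 in binary, 41^352 ≡ 81·61·41 ≡ 81 (mod 100).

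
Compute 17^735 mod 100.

93

Square-and-reduce mod 100: 17^1≡17, 17^2≡89, 17^4≡21, 17^8≡41, 17^16≡81, 17^32≡61, 17^64≡21, 17^128≡41, 17^256≡81, 17^512≡61.
Since 735 = 1 + 2 + 4 + 8 + 16 + 64 + 128 + 512 in binary, 17^735 ≡ 17·89·21·41·81·21·41·61 ≡ 93 (mod 100).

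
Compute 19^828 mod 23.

18

By repeated squaring mod 23: 19^1≡19, 19^2≡16, 19^4≡3, 19^8≡9, 19^16≡12, 19^32≡6, 19^64≡13, 19^128≡8, 19^256≡18, 19^512≡2.
828 = 4 + 8 + 16 + 32 + 256 + 512, so 19^828 ≡ 3·9·12·6·18·2 ≡ 18 (mod 23).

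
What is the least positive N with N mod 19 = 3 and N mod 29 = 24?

Since 29·2 ≡ 1 (mod 19), take x = 24 + 29·((3−24)·2 mod 19) = 24 + 29·15 = 459.
Check: 459 mod 19 = 3, 459 mod 29 = 24.

459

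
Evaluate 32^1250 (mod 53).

By repeated squaring mod 53: 32^1≡32, 32^2≡17, 32^4≡24, 32^8≡46, 32^16≡49, 32^32≡16, 32^64≡44, 32^128≡28, 32^256≡42, 32^512≡15, 32^1024≡13.
Since 1250 = 2 + 32 + 64 + 128 + 1024 in binary, 32^1250 ≡ 17·16·44·28·13 ≡ 17 (mod 53).

17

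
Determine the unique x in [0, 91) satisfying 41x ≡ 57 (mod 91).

48

41⁻¹ ≡ 20 (mod 91) because 41·20 = 820 = 9·91 + 1.
Multiplying both sides by 20: x ≡ 20·57 = 1140 ≡ 48 (mod 91).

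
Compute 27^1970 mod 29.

9

Square-and-reduce mod 29: 27^1≡27, 27^2≡4, 27^4≡16, 27^8≡24, 27^16≡25, 27^32≡16, 27^64≡24, 27^128≡25, 27^256≡16, 27^512≡24, 27^1024≡25.
Since 1970 = 2 + 16 + 32 + 128 + 256 + 512 + 1024 in binary, 27^1970 ≡ 4·25·16·25·16·24·25 ≡ 9 (mod 29).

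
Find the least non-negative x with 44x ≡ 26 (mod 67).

28

The inverse of 44 mod 67 is 32 (since 44·32 = 1408 ≡ 1).
So x ≡ 32·26 = 832 ≡ 28 (mod 67).
Check: 44·28 = 1232 = 18·67 + 26.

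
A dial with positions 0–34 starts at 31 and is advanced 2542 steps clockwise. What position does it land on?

18

2542 − 72·35 = 22, so 2542 ≡ 22 (mod 35).
(31 + 22) mod 35 = 18.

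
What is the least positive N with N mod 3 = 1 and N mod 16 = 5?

Since 16·1 ≡ 1 (mod 3), take x = 5 + 16·((1−5)·1 mod 3) = 5 + 16·2 = 37.
Check: 37 mod 3 = 1, 37 mod 16 = 5.

37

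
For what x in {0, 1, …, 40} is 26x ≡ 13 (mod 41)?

26⁻¹ ≡ 30 (mod 41) because 26·30 = 780 = 19·41 + 1.
Multiplying both sides by 30: x ≡ 30·13 = 390 ≡ 21 (mod 41).

21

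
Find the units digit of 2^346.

The units digit of 2^n cycles with period 4: 2, 4, 8, 6, …
346 leaves remainder 2 on division by 4, so 2^346 ends in 4.

4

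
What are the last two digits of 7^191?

43

By repeated squaring mod 100: 7^1≡7, 7^2≡49, 7^4≡1, 7^8≡1, 7^16≡1, 7^32≡1, 7^64≡1, 7^128≡1.
191 = 1 + 2 + 4 + 8 + 16 + 32 + 128, so 7^191 ≡ 7·49·1·1·1·1·1 ≡ 43 (mod 100).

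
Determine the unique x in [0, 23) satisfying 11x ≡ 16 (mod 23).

11⁻¹ ≡ 21 (mod 23) because 11·21 = 231 = 10·23 + 1.
Multiplying both sides by 21: x ≡ 21·16 = 336 ≡ 14 (mod 23).

14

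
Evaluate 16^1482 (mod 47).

36

By repeated squaring mod 47: 16^1≡16, 16^2≡21, 16^4≡18, 16^8≡42, 16^16≡25, 16^32≡14, 16^64≡8, 16^128≡17, 16^256≡7, 16^512≡2, 16^1024≡4.
Since 1482 = 2 + 8 + 64 + 128 + 256 + 1024 in binary, 16^1482 ≡ 21·42·8·17·7·4 ≡ 36 (mod 47).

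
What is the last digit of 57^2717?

7

Last digits of 7^n: 7, 9, 3, 1 (period 4).
2717 leaves remainder 1 on division by 4, so 57^2717 ends in 7.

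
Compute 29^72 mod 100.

41

By repeated squaring mod 100: 29^1≡29, 29^2≡41, 29^4≡81, 29^8≡61, 29^16≡21, 29^32≡41, 29^64≡81.
72 = 8 + 64, so 29^72 ≡ 61·81 ≡ 41 (mod 100).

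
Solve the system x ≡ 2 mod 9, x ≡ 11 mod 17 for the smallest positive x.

x ≡ 2 (mod 9) gives x ∈ {2, 11}.
The first of these with x mod 17 = 11 is 11.

11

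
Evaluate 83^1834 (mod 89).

84

Successive squares of 83 mod 89: 83^1≡83, 83^2≡36, 83^4≡50, 83^8≡8, 83^16≡64, 83^32≡2, 83^64≡4, 83^128≡16, 83^256≡78, 83^512≡32, 83^1024≡45.
Since 1834 = 2 + 8 + 32 + 256 + 512 + 1024 in binary, 83^1834 ≡ 36·8·2·78·32·45 ≡ 84 (mod 89).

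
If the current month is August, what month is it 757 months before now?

757 − 63·12 = 1, so 757 ≡ 1 (mod 12).
August − 1 month → July.

July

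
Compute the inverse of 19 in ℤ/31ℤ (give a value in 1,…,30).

18

19·18 = 342 = 11·31 + 1, so 19⁻¹ ≡ 18 (mod 31).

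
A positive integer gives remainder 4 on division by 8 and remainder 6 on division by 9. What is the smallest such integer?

60

x ≡ 4 (mod 8) gives x ∈ {4, 12, 20, 28, 36, 44, 52, 60}.
The first of these with x mod 9 = 6 is 60.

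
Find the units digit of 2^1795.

The units digit of 2^n cycles with period 4: 2, 4, 8, 6, …
1795 leaves remainder 3 on division by 4, so 2^1795 ends in 8.

8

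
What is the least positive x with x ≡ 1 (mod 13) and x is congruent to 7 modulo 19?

Since 19·11 ≡ 1 (mod 13), take x = 7 + 19·((1−7)·11 mod 13) = 7 + 19·12 = 235.
Check: 235 mod 13 = 1, 235 mod 19 = 7.

235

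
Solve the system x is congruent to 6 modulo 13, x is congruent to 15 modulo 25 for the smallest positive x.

x ≡ 6 (mod 13) gives x ∈ {6, 19, 32, 45, 58, 71, 84, 97, …}.
The first of these with x mod 25 = 15 is 240.

240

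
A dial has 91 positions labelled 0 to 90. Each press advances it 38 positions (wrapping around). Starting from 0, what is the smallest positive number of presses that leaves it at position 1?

12

38·12 = 456 = 5·91 + 1, so 38⁻¹ ≡ 12 (mod 91).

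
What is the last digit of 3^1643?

7

Powers of 3 mod 10 repeat with period 4: 3, 9, 7, 1.
1643 leaves remainder 3 on division by 4, so 3^1643 ends in 7.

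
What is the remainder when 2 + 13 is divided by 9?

13 = 1·9 + 4, so 13 mod 9 = 4.
(2 + 4) mod 9 = 6.

6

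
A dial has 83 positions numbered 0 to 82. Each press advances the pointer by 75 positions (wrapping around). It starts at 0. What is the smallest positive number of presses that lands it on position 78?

The inverse of 75 mod 83 is 31 (since 75·31 = 2325 ≡ 1).
Multiplying both sides by 31: x ≡ 31·78 = 2418 ≡ 11 (mod 83).

11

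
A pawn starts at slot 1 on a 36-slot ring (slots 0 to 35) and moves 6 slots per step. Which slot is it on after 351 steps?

19

351·6 = 2106.
2106 = 58·36 + 18, so 2106 mod 36 = 18.
(1 + 18) mod 36 = 19.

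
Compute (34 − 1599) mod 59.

28

1599 mod 59 = 6 (since 27·59 = 1593).
(34 − 6) mod 59 = 28.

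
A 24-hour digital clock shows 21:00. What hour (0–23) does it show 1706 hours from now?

1706 = 71·24 + 2, so 1706 mod 24 = 2.
(21 + 2) mod 24 = 23.

23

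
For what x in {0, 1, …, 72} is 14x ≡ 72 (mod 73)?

26

14⁻¹ ≡ 47 (mod 73) because 14·47 = 658 = 9·73 + 1.
Multiplying both sides by 47: x ≡ 47·72 = 3384 ≡ 26 (mod 73).
Check: 14·26 = 364 = 4·73 + 72.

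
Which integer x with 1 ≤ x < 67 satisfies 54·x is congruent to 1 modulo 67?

36

54·36 = 1944 = 29·67 + 1, so 54⁻¹ ≡ 36 (mod 67).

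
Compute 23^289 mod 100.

Successive squares of 23 mod 100: 23^1≡23, 23^2≡29, 23^4≡41, 23^8≡81, 23^16≡61, 23^32≡21, 23^64≡41, 23^128≡81, 23^256≡61.
289 = 1 + 32 + 256, so 23^289 ≡ 23·21·61 ≡ 63 (mod 100).

63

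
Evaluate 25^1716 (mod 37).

Square-and-reduce mod 37: 25^1≡25, 25^2≡33, 25^4≡16, 25^8≡34, 25^16≡9, 25^32≡7, 25^64≡12, 25^128≡33, 25^256≡16, 25^512≡34, 25^1024≡9.
1716 = 4 + 16 + 32 + 128 + 512 + 1024, so 25^1716 ≡ 16·9·7·33·34·9 ≡ 10 (mod 37).

10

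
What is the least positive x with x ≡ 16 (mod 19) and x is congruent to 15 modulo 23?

130

Since 23·5 ≡ 1 (mod 19), take x = 15 + 23·((16−15)·5 mod 19) = 15 + 23·5 = 130.
Check: 130 mod 19 = 16, 130 mod 23 = 15.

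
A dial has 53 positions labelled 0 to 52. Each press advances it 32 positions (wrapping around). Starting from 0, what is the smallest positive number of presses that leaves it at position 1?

5

32·5 = 160 = 3·53 + 1, so 32⁻¹ ≡ 5 (mod 53).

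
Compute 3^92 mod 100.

By repeated squaring mod 100: 3^1≡3, 3^2≡9, 3^4≡81, 3^8≡61, 3^16≡21, 3^32≡41, 3^64≡81.
Since 92 = 4 + 8 + 16 + 64 in binary, 3^92 ≡ 81·61·21·81 ≡ 41 (mod 100).

41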